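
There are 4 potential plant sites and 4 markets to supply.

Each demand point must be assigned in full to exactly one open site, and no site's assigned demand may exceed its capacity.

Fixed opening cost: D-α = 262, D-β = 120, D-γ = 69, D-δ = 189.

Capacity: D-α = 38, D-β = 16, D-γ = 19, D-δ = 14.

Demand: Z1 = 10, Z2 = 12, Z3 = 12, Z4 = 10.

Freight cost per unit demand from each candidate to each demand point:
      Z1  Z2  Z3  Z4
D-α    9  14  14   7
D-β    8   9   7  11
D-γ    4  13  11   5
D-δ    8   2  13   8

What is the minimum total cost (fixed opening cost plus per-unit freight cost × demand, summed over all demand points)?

777

Open {D-α, D-γ}; cheapest assignment that respects the capacities:
  D-α (cap 38, load 34): Z2, Z3, Z4 — cost 12×14 + 12×14 + 10×7 = 406
  D-γ (cap 19, load 10): Z1 — cost 10×4 = 40
  Shipping 446, fixed 331 → total 777.
  Any other capacity-feasible assignment to {D-α, D-γ} ships for at least 446.
Compare {D-α, D-β}: its best feasible assignment gives total 794.
Compare {D-α, D-δ}: its best feasible assignment gives total 803.
Every other set of open sites that can feasibly serve all demand totals ≥ 794 even under its best assignment. Minimum: 777.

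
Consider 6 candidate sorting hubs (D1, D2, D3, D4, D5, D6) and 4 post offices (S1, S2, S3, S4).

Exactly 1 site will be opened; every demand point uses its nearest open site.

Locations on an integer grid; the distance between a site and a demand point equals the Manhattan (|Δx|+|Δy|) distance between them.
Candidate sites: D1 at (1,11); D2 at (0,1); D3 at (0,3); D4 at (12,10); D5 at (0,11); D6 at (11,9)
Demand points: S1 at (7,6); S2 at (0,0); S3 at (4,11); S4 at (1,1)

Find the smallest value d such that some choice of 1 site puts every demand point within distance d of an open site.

12

Open {D1}.
  Farthest demand point is S2 at distance 12 (to D1); all others are ≤ 12.
With {D3} the worst case is 12.
With {D5} the worst case is 12.
No size-1 selection achieves below 12.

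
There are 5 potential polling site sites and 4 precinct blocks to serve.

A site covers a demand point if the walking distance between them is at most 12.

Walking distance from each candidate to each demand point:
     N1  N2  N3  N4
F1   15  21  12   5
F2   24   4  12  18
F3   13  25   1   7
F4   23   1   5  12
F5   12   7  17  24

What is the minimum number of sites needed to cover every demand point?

Coverage sets (demand points within 12 of each site):
  F1: {N3, N4}
  F2: {N2, N3}
  F3: {N3, N4}
  F4: {N2, N3, N4}
  F5: {N1, N2}
No single site covers all 4 demand points.
But {F1, F5} covers everything, so the minimum is 2.

2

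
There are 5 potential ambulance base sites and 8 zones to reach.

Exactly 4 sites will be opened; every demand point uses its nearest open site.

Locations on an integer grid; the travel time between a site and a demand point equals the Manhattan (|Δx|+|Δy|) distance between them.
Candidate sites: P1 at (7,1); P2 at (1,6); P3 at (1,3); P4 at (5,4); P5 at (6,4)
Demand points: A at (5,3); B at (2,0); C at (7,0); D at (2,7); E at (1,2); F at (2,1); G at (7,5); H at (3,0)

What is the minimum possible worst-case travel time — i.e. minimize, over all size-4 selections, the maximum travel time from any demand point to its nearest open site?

Open {P1, P2, P3, P4}.
  Farthest demand point is H at travel time 5 (to P1); all others are ≤ 5.
With {P1, P2, P3, P5} the worst case is 5.
With {P1, P3, P4, P5} the worst case is 5.
No size-4 selection achieves below 5.

5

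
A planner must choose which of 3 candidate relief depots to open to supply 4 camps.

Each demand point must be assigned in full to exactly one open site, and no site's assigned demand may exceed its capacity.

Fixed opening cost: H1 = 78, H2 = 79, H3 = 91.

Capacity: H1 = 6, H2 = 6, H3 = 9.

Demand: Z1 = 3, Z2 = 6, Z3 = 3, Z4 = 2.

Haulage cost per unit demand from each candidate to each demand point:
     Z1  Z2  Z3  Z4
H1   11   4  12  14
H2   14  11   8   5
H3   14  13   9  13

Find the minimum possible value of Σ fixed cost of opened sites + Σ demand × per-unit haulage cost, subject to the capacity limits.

Open {H1, H3}; cheapest assignment that respects the capacities:
  H1 (cap 6, load 6): Z2 — cost 6×4 = 24
  H3 (cap 9, load 8): Z1, Z3, Z4 — cost 3×14 + 3×9 + 2×13 = 95
  Shipping 119, fixed 169 → total 288.
  Any other capacity-feasible assignment to {H1, H3} ships for at least 119.
Compare {H2, H3}: its best feasible assignment gives total 324.
Compare {H1, H2, H3}: its best feasible assignment gives total 348.
Every other set of open sites that can feasibly serve all demand totals ≥ 324 even under its best assignment. Minimum: 288.

288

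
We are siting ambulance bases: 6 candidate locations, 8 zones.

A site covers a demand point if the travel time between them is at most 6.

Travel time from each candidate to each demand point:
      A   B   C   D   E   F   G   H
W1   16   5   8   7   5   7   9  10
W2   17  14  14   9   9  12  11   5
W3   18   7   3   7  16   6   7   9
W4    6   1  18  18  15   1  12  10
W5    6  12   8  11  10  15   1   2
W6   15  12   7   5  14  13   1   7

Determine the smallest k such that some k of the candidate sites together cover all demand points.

Coverage sets (demand points within 6 of each site):
  W1: {B, E}
  W2: {H}
  W3: {C, F}
  W4: {A, B, F}
  W5: {A, G, H}
  W6: {D, G}
No 3 sites suffice: every size-3 union leaves at least one demand point uncovered.
But {W1, W3, W5, W6} covers everything, so the minimum is 4.

4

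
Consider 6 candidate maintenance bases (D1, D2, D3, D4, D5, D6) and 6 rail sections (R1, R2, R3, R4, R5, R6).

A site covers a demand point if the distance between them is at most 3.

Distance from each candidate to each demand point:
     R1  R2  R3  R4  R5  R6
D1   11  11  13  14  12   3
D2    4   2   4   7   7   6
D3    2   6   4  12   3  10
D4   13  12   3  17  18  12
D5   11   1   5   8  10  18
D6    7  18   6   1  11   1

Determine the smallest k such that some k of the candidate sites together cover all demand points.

4

Coverage sets (demand points within 3 of each site):
  D1: {R6}
  D2: {R2}
  D3: {R1, R5}
  D4: {R3}
  D5: {R2}
  D6: {R4, R6}
No 3 sites suffice: every size-3 union leaves at least one demand point uncovered.
But {D2, D3, D4, D6} covers everything, so the minimum is 4.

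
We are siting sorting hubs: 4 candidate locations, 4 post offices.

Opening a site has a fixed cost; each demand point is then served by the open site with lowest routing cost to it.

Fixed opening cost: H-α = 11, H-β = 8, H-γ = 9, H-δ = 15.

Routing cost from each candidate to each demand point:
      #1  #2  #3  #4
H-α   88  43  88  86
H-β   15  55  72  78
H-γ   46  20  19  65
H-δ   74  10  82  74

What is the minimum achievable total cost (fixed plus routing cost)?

136

Open {H-β, H-γ}: assign each demand point to its cheapest open site.
  #1→H-β 15, #2→H-γ 20, #3→H-γ 19, #4→H-γ 65
  routing cost 119, fixed 17 → total 136.
Compare {H-β, H-γ, H-δ}: routing cost 109 + fixed 32 = 141.
Compare {H-α, H-β, H-γ}: routing cost 119 + fixed 28 = 147.
Compare {H-α, H-β, H-γ, H-δ}: routing cost 109 + fixed 43 = 152.
All other subsets cost ≥ 141. Minimum total cost: 136.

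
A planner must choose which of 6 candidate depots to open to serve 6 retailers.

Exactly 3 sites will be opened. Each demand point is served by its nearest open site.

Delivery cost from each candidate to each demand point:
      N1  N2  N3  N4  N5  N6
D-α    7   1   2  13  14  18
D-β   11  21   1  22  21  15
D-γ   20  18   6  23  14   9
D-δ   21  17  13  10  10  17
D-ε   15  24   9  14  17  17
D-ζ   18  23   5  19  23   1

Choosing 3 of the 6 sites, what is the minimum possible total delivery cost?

31

Open {D-α, D-δ, D-ζ}.
  N1→D-α 7, N2→D-α 1, N3→D-α 2, N4→D-δ 10, N5→D-δ 10, N6→D-ζ 1  ⇒ total 31.
Compare {D-α, D-β, D-ζ}: total 37.
Compare {D-α, D-γ, D-ζ}: total 38.
No size-3 selection does better; minimum is 31.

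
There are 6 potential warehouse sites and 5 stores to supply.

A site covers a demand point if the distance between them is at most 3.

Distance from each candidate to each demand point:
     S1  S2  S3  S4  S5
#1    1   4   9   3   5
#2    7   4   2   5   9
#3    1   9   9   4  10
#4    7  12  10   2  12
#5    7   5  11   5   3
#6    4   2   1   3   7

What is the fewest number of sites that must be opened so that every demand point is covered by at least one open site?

3

Coverage sets (demand points within 3 of each site):
  #1: {S1, S4}
  #2: {S3}
  #3: {S1}
  #4: {S4}
  #5: {S5}
  #6: {S2, S3, S4}
No 2 sites suffice: every size-2 union leaves at least one demand point uncovered.
But {#1, #5, #6} covers everything, so the minimum is 3.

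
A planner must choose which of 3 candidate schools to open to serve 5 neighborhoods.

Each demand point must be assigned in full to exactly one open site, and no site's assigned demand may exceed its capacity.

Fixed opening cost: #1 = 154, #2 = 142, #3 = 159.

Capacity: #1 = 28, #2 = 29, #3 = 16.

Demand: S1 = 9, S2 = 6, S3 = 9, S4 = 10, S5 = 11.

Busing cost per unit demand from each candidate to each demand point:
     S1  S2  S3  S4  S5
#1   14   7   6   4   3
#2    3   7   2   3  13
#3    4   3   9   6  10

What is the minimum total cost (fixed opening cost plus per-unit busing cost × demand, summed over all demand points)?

Open {#1, #2}; cheapest assignment that respects the capacities:
  #1 (cap 28, load 17): S2, S5 — cost 6×7 + 11×3 = 75
  #2 (cap 29, load 28): S1, S3, S4 — cost 9×3 + 9×2 + 10×3 = 75
  Shipping 150, fixed 296 → total 446.
  Any other capacity-feasible assignment to {#1, #2} ships for at least 150.
Compare {#2, #3}: its best feasible assignment gives total 567.
Compare {#1, #2, #3}: its best feasible assignment gives total 581.
Every other set of open sites that can feasibly serve all demand totals ≥ 567 even under its best assignment. Minimum: 446.

446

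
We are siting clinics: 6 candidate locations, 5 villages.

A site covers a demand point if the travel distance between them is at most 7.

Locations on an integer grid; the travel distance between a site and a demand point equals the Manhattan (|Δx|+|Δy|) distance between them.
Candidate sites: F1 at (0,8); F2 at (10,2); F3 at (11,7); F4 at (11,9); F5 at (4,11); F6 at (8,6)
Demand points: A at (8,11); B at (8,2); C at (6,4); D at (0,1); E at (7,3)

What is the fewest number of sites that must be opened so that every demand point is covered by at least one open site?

Coverage sets (demand points within 7 of each site):
  F1: {D}
  F2: {B, C, E}
  F3: {A}
  F4: {A}
  F5: {A}
  F6: {A, B, C, E}
No single site covers all 5 demand points.
But {F1, F6} covers everything, so the minimum is 2.

2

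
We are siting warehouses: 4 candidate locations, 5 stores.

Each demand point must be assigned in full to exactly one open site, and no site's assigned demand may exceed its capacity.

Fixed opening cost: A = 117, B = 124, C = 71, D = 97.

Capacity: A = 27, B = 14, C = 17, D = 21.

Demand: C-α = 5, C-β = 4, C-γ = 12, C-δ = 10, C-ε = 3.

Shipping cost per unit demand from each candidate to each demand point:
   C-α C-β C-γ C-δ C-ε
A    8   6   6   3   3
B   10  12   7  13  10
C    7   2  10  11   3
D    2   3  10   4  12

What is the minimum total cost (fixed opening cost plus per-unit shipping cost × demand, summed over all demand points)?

Open {A, C}; cheapest assignment that respects the capacities:
  A (cap 27, load 25): C-γ, C-δ, C-ε — cost 12×6 + 10×3 + 3×3 = 111
  C (cap 17, load 9): C-α, C-β — cost 5×7 + 4×2 = 43
  Shipping 154, fixed 188 → total 342.
  Any other capacity-feasible assignment to {A, C} ships for at least 154.
Compare {A, D}: its best feasible assignment gives total 347.
Compare {C, D}: its best feasible assignment gives total 359.
Every other set of open sites that can feasibly serve all demand totals ≥ 347 even under its best assignment. Minimum: 342.

342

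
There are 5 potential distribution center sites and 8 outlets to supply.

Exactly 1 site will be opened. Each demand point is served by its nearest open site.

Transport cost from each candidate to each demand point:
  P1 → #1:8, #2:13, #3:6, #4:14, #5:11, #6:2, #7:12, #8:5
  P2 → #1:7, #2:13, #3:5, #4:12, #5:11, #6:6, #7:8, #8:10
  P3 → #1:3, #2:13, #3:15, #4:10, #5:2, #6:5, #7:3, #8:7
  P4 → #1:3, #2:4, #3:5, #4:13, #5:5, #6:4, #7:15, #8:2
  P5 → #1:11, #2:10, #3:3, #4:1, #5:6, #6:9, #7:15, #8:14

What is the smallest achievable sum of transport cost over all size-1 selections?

51

Open {P4}.
  #1→P4 3, #2→P4 4, #3→P4 5, #4→P4 13, #5→P4 5, #6→P4 4, #7→P4 15, #8→P4 2  ⇒ total 51.
Compare {P3}: total 58.
Compare {P5}: total 69.
No size-1 selection does better; minimum is 51.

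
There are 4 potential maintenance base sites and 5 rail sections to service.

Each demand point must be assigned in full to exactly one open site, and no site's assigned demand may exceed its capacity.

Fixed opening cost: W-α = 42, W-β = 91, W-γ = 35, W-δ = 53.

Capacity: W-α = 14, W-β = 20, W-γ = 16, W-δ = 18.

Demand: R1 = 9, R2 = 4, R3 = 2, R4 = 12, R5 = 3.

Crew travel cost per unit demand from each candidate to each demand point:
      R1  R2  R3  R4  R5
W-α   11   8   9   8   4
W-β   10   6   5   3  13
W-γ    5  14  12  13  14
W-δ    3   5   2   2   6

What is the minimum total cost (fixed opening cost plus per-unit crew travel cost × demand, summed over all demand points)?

Open {W-γ, W-δ}; cheapest assignment that respects the capacities:
  W-γ (cap 16, load 12): R1, R5 — cost 9×5 + 3×14 = 87
  W-δ (cap 18, load 18): R2, R3, R4 — cost 4×5 + 2×2 + 12×2 = 48
  Shipping 135, fixed 88 → total 223.
  Any other capacity-feasible assignment to {W-γ, W-δ} ships for at least 135.
Compare {W-α, W-γ, W-δ}: its best feasible assignment gives total 235.
Compare {W-β, W-δ}: its best feasible assignment gives total 249.
Every other set of open sites that can feasibly serve all demand totals ≥ 235 even under its best assignment. Minimum: 223.

223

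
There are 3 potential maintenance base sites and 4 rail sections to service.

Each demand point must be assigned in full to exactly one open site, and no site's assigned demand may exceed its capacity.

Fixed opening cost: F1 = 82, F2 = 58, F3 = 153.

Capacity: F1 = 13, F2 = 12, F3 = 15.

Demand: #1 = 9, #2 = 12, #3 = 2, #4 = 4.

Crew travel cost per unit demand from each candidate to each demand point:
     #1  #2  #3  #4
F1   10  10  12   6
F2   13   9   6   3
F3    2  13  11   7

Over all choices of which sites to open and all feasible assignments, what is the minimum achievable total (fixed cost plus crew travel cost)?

387

Open {F2, F3}; cheapest assignment that respects the capacities:
  F2 (cap 12, load 12): #2 — cost 12×9 = 108
  F3 (cap 15, load 15): #1, #3, #4 — cost 9×2 + 2×11 + 4×7 = 68
  Shipping 176, fixed 211 → total 387.
  Any other capacity-feasible assignment to {F2, F3} ships for at least 176.
Compare {F1, F3}: its best feasible assignment gives total 423.
Compare {F1, F2, F3}: its best feasible assignment gives total 455.
Every other set of open sites that can feasibly serve all demand totals ≥ 423 even under its best assignment. Minimum: 387.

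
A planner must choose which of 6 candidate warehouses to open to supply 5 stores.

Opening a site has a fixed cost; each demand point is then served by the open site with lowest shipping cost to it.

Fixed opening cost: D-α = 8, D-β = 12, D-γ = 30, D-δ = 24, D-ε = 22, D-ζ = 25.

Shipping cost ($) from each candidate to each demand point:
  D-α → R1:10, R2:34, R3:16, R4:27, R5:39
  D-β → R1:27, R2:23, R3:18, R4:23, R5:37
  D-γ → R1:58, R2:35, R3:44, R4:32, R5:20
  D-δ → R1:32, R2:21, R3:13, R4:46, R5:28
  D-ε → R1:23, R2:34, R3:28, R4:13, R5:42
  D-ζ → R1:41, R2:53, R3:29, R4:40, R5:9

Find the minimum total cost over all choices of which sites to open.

Open {D-α, D-β, D-ζ}: assign each demand point to its cheapest open site.
  R1→D-α 10, R2→D-β 23, R3→D-α 16, R4→D-β 23, R5→D-ζ 9
  shipping cost 81, fixed 45 → total 126.
Compare {D-α, D-β}: shipping cost 109 + fixed 20 = 129.
Compare {D-α, D-ζ}: shipping cost 96 + fixed 33 = 129.
Compare {D-α, D-δ}: shipping cost 99 + fixed 32 = 131.
All other subsets cost ≥ 129. Minimum total cost: 126.

126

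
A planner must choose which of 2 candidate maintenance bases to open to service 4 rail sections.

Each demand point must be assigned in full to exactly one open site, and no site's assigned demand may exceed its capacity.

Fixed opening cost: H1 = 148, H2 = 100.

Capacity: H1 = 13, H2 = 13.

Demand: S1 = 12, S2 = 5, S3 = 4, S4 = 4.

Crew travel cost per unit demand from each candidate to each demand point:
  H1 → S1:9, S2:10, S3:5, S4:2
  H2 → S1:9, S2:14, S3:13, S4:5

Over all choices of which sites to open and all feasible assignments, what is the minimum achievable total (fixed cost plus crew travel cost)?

434

Open {H1, H2}; cheapest assignment that respects the capacities:
  H1 (cap 13, load 13): S2, S3, S4 — cost 5×10 + 4×5 + 4×2 = 78
  H2 (cap 13, load 12): S1 — cost 12×9 = 108
  Shipping 186, fixed 248 → total 434.
  Any other capacity-feasible assignment to {H1, H2} ships for at least 186.
Total demand is 25 and no other set of sites has combined capacity ≥ 25, so {H1, H2} is the only feasible choice of open sites. Minimum: 434.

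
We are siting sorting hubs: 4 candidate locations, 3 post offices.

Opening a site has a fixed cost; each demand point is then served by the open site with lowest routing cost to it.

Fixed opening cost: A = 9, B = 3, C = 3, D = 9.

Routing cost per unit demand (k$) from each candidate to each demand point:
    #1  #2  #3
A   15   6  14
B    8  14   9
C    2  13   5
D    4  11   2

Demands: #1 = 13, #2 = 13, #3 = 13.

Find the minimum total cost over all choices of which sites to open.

Open {A, C, D}: assign each demand point to its cheapest open site.
  #1→C 13×2=26, #2→A 13×6=78, #3→D 13×2=26
  routing cost 130, fixed 21 → total 151.
Compare {A, B, C, D}: routing cost 130 + fixed 24 = 154.
Compare {A, D}: routing cost 156 + fixed 18 = 174.
Compare {A, B, D}: routing cost 156 + fixed 21 = 177.
All other subsets cost ≥ 154. Minimum total cost: 151.

151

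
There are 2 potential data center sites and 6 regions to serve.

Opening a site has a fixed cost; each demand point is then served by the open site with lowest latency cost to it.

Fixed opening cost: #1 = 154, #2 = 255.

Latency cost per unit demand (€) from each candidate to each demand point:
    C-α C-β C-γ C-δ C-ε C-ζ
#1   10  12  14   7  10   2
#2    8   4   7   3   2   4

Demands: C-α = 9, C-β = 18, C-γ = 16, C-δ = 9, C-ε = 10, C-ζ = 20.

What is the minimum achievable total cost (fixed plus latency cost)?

638

Open {#2}: assign each demand point to its cheapest open site.
  C-α→#2 9×8=72, C-β→#2 18×4=72, C-γ→#2 16×7=112, C-δ→#2 9×3=27, C-ε→#2 10×2=20, C-ζ→#2 20×4=80
  latency cost 383, fixed 255 → total 638.
Compare {#1, #2}: latency cost 343 + fixed 409 = 752.
Compare {#1}: latency cost 733 + fixed 154 = 887.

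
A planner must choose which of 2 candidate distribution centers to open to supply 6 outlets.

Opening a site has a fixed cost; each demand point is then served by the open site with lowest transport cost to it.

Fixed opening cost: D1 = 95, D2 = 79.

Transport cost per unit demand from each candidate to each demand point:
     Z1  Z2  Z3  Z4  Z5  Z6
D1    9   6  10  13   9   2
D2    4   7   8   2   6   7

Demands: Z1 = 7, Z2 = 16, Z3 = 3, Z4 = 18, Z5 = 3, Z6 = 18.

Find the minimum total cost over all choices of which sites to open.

412

Open {D1, D2}: assign each demand point to its cheapest open site.
  Z1→D2 7×4=28, Z2→D1 16×6=96, Z3→D2 3×8=24, Z4→D2 18×2=36, Z5→D2 3×6=18, Z6→D1 18×2=36
  transport cost 238, fixed 174 → total 412.
Compare {D2}: transport cost 344 + fixed 79 = 423.
Compare {D1}: transport cost 486 + fixed 95 = 581.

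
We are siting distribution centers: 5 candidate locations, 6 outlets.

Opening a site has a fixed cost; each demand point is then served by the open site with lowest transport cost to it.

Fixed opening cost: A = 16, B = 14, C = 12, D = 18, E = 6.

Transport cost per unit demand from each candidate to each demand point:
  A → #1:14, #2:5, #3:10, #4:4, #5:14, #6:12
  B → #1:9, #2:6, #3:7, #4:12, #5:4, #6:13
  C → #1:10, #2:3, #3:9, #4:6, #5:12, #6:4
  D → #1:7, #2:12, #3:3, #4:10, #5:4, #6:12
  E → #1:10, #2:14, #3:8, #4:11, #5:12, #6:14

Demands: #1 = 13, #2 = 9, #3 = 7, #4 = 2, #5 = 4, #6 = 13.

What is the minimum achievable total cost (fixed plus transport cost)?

Open {C, D}: assign each demand point to its cheapest open site.
  #1→D 13×7=91, #2→C 9×3=27, #3→D 7×3=21, #4→C 2×6=12, #5→D 4×4=16, #6→C 13×4=52
  transport cost 219, fixed 30 → total 249.
Compare {C, D, E}: transport cost 219 + fixed 36 = 255.
Compare {A, C, D}: transport cost 215 + fixed 46 = 261.
Compare {B, C, D}: transport cost 219 + fixed 44 = 263.
All other subsets cost ≥ 255. Minimum total cost: 249.

249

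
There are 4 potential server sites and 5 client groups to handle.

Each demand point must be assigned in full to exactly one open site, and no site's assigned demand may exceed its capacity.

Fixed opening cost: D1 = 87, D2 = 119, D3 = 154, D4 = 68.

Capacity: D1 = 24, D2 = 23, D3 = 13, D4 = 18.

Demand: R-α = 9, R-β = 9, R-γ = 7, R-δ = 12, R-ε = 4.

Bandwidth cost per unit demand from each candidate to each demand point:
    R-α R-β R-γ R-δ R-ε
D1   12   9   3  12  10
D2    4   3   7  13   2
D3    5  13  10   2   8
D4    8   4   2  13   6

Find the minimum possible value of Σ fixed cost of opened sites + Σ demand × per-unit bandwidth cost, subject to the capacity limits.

Open {D1, D2}; cheapest assignment that respects the capacities:
  D1 (cap 24, load 19): R-γ, R-δ — cost 7×3 + 12×12 = 165
  D2 (cap 23, load 22): R-α, R-β, R-ε — cost 9×4 + 9×3 + 4×2 = 71
  Shipping 236, fixed 206 → total 442.
  Any other capacity-feasible assignment to {D1, D2} ships for at least 236.
Compare {D2, D3, D4}: its best feasible assignment gives total 450.
Compare {D1, D4}: its best feasible assignment gives total 468.
Every other set of open sites that can feasibly serve all demand totals ≥ 450 even under its best assignment. Minimum: 442.

442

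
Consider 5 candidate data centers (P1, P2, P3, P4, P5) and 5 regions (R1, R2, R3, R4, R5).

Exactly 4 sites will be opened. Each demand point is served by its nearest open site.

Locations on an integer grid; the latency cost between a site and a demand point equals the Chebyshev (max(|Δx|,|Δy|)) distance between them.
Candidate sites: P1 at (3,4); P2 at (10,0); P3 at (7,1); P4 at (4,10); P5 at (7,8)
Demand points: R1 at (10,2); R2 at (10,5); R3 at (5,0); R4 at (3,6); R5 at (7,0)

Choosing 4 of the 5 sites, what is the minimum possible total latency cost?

10

Open {P1, P2, P3, P5}.
  R1→P2 2, R2→P5 3, R3→P3 2, R4→P1 2, R5→P3 1  ⇒ total 10.
Compare {P1, P2, P3, P4}: total 11.
Compare {P1, P3, P4, P5}: total 11.
No size-4 selection does better; minimum is 10.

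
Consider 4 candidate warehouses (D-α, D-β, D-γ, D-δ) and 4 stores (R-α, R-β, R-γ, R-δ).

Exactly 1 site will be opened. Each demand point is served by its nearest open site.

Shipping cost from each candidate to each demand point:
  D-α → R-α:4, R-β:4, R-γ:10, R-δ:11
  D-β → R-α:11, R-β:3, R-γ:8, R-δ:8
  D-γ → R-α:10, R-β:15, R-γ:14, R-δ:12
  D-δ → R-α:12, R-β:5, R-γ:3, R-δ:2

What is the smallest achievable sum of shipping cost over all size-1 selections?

22

Open {D-δ}.
  R-α→D-δ 12, R-β→D-δ 5, R-γ→D-δ 3, R-δ→D-δ 2  ⇒ total 22.
Compare {D-α}: total 29.
Compare {D-β}: total 30.
No size-1 selection does better; minimum is 22.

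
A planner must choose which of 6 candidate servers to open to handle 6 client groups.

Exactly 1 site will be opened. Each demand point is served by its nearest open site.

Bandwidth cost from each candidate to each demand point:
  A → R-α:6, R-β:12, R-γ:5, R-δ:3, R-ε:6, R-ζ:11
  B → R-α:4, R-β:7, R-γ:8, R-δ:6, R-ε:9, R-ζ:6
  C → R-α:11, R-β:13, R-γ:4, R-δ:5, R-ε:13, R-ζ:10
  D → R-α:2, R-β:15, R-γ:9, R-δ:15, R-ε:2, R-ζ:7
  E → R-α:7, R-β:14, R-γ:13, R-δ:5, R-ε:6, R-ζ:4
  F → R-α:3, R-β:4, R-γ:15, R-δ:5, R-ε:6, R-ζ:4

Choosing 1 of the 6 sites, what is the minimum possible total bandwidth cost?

37

Open {F}.
  R-α→F 3, R-β→F 4, R-γ→F 15, R-δ→F 5, R-ε→F 6, R-ζ→F 4  ⇒ total 37.
Compare {B}: total 40.
Compare {A}: total 43.
No size-1 selection does better; minimum is 37.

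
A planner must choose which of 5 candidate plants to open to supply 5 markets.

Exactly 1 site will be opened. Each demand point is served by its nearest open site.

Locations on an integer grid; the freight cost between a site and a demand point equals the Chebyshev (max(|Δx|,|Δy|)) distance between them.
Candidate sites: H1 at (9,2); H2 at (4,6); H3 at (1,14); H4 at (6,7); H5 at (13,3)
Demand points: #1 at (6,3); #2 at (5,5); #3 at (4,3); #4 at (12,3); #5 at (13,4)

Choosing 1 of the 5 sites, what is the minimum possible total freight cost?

19

Open {H1}.
  #1→H1 3, #2→H1 4, #3→H1 5, #4→H1 3, #5→H1 4  ⇒ total 19.
Compare {H4}: total 23.
Compare {H2}: total 24.
No size-1 selection does better; minimum is 19.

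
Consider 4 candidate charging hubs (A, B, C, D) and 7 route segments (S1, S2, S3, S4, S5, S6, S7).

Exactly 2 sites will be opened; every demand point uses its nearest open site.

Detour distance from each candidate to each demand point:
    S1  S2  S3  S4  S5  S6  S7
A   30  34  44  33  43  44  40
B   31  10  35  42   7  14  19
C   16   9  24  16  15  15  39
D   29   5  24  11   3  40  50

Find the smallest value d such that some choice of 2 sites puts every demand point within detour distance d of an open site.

Open {B, C}.
  Farthest demand point is S3 at detour distance 24 (to C); all others are ≤ 24.
With {B, D} the worst case is 29.
With {A, B} the worst case is 35.
No size-2 selection achieves below 24.

24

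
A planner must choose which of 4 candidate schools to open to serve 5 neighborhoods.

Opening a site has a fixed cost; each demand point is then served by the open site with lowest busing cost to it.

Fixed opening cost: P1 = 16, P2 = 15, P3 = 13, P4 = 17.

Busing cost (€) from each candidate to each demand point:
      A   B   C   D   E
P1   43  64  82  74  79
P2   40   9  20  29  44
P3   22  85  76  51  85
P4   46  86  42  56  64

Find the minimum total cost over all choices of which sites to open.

Open {P2, P3}: assign each demand point to its cheapest open site.
  A→P3 22, B→P2 9, C→P2 20, D→P2 29, E→P2 44
  busing cost 124, fixed 28 → total 152.
Compare {P2}: busing cost 142 + fixed 15 = 157.
Compare {P1, P2, P3}: busing cost 124 + fixed 44 = 168.
Compare {P2, P3, P4}: busing cost 124 + fixed 45 = 169.
All other subsets cost ≥ 157. Minimum total cost: 152.

152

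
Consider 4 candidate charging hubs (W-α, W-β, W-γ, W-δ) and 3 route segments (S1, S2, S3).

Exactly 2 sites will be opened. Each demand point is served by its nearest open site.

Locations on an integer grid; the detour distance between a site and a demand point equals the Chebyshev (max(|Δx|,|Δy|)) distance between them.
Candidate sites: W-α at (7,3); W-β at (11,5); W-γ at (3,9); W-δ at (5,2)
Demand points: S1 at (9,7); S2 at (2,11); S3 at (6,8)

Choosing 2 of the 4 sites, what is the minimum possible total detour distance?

7

Open {W-β, W-γ}.
  S1→W-β 2, S2→W-γ 2, S3→W-γ 3  ⇒ total 7.
Compare {W-α, W-γ}: total 9.
Compare {W-γ, W-δ}: total 10.
No size-2 selection does better; minimum is 7.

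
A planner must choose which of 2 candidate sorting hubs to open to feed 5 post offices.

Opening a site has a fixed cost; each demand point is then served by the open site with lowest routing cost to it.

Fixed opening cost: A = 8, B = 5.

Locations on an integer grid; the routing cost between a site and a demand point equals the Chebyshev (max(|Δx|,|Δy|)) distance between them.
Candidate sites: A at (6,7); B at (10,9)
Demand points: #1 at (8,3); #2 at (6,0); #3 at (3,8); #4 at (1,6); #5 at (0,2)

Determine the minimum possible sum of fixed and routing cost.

33

Open {A}: assign each demand point to its cheapest open site.
  #1→A 4, #2→A 7, #3→A 3, #4→A 5, #5→A 6
  routing cost 25, fixed 8 → total 33.
Compare {A, B}: routing cost 25 + fixed 13 = 38.
Compare {B}: routing cost 41 + fixed 5 = 46.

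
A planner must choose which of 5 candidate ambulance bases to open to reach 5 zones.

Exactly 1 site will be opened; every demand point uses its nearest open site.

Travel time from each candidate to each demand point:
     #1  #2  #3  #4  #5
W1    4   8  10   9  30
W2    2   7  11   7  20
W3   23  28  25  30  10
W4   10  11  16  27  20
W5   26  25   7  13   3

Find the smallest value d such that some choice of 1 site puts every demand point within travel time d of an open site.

20

Open {W2}.
  Farthest demand point is #5 at travel time 20 (to W2); all others are ≤ 20.
With {W5} the worst case is 26.
With {W4} the worst case is 27.
No size-1 selection achieves below 20.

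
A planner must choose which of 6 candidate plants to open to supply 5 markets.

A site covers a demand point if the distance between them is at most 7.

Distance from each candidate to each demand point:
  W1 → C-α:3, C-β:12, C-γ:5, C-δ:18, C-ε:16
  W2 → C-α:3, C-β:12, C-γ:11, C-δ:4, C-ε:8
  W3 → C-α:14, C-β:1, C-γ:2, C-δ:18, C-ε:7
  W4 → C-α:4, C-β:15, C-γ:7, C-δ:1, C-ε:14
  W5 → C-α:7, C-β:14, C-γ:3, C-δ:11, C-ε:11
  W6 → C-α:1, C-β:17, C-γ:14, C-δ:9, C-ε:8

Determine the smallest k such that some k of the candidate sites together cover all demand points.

Coverage sets (demand points within 7 of each site):
  W1: {C-α, C-γ}
  W2: {C-α, C-δ}
  W3: {C-β, C-γ, C-ε}
  W4: {C-α, C-γ, C-δ}
  W5: {C-α, C-γ}
  W6: {C-α}
No single site covers all 5 demand points.
But {W2, W3} covers everything, so the minimum is 2.

2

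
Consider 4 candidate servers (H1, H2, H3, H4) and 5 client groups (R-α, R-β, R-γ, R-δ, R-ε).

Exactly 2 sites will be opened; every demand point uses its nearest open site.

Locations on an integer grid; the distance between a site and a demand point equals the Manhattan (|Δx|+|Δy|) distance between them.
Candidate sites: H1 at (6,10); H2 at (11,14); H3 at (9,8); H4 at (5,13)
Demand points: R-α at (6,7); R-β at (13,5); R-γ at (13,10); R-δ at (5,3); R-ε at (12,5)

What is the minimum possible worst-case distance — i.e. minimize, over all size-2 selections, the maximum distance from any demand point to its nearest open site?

8

Open {H1, H3}.
  Farthest demand point is R-δ at distance 8 (to H1); all others are ≤ 8.
With {H2, H3} the worst case is 9.
With {H3, H4} the worst case is 9.
No size-2 selection achieves below 8.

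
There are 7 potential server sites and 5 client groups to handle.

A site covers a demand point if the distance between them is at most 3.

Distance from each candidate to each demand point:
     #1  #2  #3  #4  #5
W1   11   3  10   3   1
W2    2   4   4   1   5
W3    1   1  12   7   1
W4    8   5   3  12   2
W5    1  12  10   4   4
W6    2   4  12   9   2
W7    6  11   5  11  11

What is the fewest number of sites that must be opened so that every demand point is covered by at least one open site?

3

Coverage sets (demand points within 3 of each site):
  W1: {#2, #4, #5}
  W2: {#1, #4}
  W3: {#1, #2, #5}
  W4: {#3, #5}
  W5: {#1}
  W6: {#1, #5}
  W7: {}
No 2 sites suffice: every size-2 union leaves at least one demand point uncovered.
But {W1, W2, W4} covers everything, so the minimum is 3.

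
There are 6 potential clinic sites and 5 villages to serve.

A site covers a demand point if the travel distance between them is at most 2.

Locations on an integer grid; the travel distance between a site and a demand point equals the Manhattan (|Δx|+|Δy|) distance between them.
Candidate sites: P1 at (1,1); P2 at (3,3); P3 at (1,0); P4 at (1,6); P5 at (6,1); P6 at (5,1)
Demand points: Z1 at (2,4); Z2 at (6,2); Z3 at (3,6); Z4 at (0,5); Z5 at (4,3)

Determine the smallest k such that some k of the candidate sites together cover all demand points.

3

Coverage sets (demand points within 2 of each site):
  P1: {}
  P2: {Z1, Z5}
  P3: {}
  P4: {Z3, Z4}
  P5: {Z2}
  P6: {Z2}
No 2 sites suffice: every size-2 union leaves at least one demand point uncovered.
But {P2, P4, P5} covers everything, so the minimum is 3.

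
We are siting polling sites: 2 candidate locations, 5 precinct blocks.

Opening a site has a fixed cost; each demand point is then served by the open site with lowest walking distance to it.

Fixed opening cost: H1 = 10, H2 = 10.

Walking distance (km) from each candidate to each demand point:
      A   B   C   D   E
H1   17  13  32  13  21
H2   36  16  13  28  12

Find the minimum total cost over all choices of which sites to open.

88

Open {H1, H2}: assign each demand point to its cheapest open site.
  A→H1 17, B→H1 13, C→H2 13, D→H1 13, E→H2 12
  walking distance 68, fixed 20 → total 88.
Compare {H1}: walking distance 96 + fixed 10 = 106.
Compare {H2}: walking distance 105 + fixed 10 = 115.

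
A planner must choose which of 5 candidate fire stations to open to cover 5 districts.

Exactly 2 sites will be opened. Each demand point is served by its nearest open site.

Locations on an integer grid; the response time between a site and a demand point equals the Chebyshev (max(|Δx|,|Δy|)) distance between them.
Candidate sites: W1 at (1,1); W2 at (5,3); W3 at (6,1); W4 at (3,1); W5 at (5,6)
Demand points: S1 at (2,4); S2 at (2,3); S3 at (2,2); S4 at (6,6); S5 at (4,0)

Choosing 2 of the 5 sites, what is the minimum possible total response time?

Open {W4, W5}.
  S1→W4 3, S2→W4 2, S3→W4 1, S4→W5 1, S5→W4 1  ⇒ total 8.
Compare {W1, W5}: total 10.
Compare {W2, W4}: total 10.
No size-2 selection does better; minimum is 8.

8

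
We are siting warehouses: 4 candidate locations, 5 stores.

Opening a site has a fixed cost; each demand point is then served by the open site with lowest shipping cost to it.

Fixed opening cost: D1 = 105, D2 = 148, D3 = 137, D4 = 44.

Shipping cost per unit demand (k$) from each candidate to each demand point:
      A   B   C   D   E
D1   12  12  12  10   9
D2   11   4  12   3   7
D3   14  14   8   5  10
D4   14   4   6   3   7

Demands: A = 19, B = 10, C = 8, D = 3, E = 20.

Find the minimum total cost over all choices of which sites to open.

547

Open {D4}: assign each demand point to its cheapest open site.
  A→D4 19×14=266, B→D4 10×4=40, C→D4 8×6=48, D→D4 3×3=9, E→D4 20×7=140
  shipping cost 503, fixed 44 → total 547.
Compare {D1, D4}: shipping cost 465 + fixed 149 = 614.
Compare {D2, D4}: shipping cost 446 + fixed 192 = 638.
Compare {D2}: shipping cost 494 + fixed 148 = 642.
All other subsets cost ≥ 614. Minimum total cost: 547.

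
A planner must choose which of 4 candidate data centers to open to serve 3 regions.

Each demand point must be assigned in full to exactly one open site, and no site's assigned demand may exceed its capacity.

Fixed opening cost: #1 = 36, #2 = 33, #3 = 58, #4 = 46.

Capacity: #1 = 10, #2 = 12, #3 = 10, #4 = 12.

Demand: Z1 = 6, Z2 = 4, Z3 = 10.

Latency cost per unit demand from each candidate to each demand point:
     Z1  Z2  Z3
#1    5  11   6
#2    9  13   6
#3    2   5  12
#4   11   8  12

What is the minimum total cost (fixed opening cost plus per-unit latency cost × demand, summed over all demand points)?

Open {#2, #3}; cheapest assignment that respects the capacities:
  #2 (cap 12, load 10): Z3 — cost 10×6 = 60
  #3 (cap 10, load 10): Z1, Z2 — cost 6×2 + 4×5 = 32
  Shipping 92, fixed 91 → total 183.
  Any other capacity-feasible assignment to {#2, #3} ships for at least 92.
Compare {#1, #3}: its best feasible assignment gives total 186.
Compare {#1, #2}: its best feasible assignment gives total 203.
Every other set of open sites that can feasibly serve all demand totals ≥ 186 even under its best assignment. Minimum: 183.

183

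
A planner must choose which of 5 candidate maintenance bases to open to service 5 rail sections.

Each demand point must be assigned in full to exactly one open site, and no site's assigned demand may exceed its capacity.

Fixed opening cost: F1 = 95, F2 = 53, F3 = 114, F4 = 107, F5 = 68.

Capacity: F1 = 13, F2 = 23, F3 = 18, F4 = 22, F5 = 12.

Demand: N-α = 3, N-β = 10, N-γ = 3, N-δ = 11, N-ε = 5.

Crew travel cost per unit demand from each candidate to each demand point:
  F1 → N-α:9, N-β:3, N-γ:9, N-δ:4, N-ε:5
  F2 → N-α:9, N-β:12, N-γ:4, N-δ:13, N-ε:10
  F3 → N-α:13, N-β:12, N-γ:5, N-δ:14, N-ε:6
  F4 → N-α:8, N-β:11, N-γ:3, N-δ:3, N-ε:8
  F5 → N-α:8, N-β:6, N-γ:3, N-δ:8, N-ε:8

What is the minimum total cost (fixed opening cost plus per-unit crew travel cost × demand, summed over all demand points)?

Open {F1, F4}; cheapest assignment that respects the capacities:
  F1 (cap 13, load 10): N-β — cost 10×3 = 30
  F4 (cap 22, load 22): N-α, N-γ, N-δ, N-ε — cost 3×8 + 3×3 + 11×3 + 5×8 = 106
  Shipping 136, fixed 202 → total 338.
  Any other capacity-feasible assignment to {F1, F4} ships for at least 136.
Compare {F4, F5}: its best feasible assignment gives total 341.
Compare {F2, F4}: its best feasible assignment gives total 386.
Every other set of open sites that can feasibly serve all demand totals ≥ 341 even under its best assignment. Minimum: 338.

338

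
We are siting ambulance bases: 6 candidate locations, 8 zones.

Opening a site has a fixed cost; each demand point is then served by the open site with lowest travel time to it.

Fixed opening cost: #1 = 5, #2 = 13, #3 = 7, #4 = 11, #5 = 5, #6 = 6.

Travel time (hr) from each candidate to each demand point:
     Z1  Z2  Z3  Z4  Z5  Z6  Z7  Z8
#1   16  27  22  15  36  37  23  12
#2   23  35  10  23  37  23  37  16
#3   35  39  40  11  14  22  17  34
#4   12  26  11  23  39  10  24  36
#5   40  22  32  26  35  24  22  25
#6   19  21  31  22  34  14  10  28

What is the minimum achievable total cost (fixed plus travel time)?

Open {#1, #3, #4, #6}: assign each demand point to its cheapest open site.
  Z1→#4 12, Z2→#6 21, Z3→#4 11, Z4→#3 11, Z5→#3 14, Z6→#4 10, Z7→#6 10, Z8→#1 12
  travel time 101, fixed 29 → total 130.
Compare {#1, #3, #4, #5, #6}: travel time 101 + fixed 34 = 135.
Compare {#1, #3, #4}: travel time 113 + fixed 23 = 136.
Compare {#1, #3, #4, #5}: travel time 109 + fixed 28 = 137.
All other subsets cost ≥ 135. Minimum total cost: 130.

130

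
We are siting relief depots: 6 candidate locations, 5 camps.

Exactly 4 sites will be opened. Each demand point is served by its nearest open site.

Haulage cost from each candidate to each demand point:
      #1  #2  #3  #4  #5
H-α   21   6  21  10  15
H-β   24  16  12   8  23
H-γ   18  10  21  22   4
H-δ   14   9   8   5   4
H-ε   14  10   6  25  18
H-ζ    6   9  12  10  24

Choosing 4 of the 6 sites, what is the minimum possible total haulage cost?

27

Open {H-α, H-δ, H-ε, H-ζ}.
  #1→H-ζ 6, #2→H-α 6, #3→H-ε 6, #4→H-δ 5, #5→H-δ 4  ⇒ total 27.
Compare {H-α, H-β, H-δ, H-ζ}: total 29.
Compare {H-α, H-γ, H-δ, H-ζ}: total 29.
No size-4 selection does better; minimum is 27.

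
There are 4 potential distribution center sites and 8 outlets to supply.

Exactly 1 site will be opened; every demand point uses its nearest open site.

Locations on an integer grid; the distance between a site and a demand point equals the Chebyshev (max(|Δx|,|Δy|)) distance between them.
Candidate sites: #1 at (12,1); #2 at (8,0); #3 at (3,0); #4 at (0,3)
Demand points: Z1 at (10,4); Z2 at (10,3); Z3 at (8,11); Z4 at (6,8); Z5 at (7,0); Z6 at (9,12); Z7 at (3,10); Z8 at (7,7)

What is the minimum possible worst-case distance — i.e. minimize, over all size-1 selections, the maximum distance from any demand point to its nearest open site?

10

Open {#4}.
  Farthest demand point is Z1 at distance 10 (to #4); all others are ≤ 10.
With {#1} the worst case is 11.
With {#2} the worst case is 12.
No size-1 selection achieves below 10.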